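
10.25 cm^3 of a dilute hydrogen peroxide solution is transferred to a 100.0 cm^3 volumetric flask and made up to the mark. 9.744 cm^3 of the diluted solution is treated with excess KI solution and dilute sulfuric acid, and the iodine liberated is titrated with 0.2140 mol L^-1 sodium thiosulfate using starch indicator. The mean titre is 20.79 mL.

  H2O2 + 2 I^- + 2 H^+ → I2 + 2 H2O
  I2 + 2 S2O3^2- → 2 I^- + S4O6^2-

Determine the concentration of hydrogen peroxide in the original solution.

n(S2O3^2-) = 0.02079 × 0.2140 = 4.449 × 10^-3 mol
n(I2) = n(S2O3^2-)/2 = 2.225 × 10^-3 mol
n(H2O2) in the aliquot = 2.225 × 10^-3 mol (1:1 ratio)
[H2O2]_dilute = 2.225 × 10^-3 / 0.009744 = 0.2283 mol/L
[H2O2]_original = 0.2283 × 100.0/10.25 = 2.227 mol/L

2.227 mol/L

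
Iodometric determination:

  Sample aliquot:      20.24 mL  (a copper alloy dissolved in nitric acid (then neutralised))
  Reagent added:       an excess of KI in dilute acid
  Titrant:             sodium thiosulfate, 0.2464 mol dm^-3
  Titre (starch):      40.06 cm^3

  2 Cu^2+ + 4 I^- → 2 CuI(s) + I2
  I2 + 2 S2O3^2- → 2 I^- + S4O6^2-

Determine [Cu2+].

n(S2O3^2-) = 0.04006 × 0.2464 = 9.871 × 10^-3 mol
n(I2) = n(S2O3^2-)/2 = 4.935 × 10^-3 mol
From the 2:1 ratio, n(Cu2+) in the aliquot = 2/1 × 4.935 × 10^-3 = 9.871 × 10^-3 mol
[Cu2+] = 9.871 × 10^-3 / 0.02024 = 0.4877 mol/L

0.4877 mol/L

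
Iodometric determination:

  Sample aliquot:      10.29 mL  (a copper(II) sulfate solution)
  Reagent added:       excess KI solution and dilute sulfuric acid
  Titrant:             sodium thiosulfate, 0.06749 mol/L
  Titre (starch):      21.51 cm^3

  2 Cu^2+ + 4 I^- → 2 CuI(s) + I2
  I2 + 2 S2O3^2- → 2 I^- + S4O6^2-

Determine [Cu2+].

0.1411 mol/L

n(S2O3^2-) = 0.02151 × 0.06749 = 1.452 × 10^-3 mol
n(I2) = n(S2O3^2-)/2 = 7.259 × 10^-4 mol
From the 2:1 ratio, n(Cu2+) in the aliquot = 2/1 × 7.259 × 10^-4 = 1.452 × 10^-3 mol
[Cu2+] = 1.452 × 10^-3 / 0.01029 = 0.1411 mol/L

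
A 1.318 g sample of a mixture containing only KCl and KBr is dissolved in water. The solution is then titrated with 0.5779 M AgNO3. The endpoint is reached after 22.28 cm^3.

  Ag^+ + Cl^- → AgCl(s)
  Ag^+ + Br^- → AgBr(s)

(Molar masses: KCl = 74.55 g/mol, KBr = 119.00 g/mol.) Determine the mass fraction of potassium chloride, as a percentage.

n(AgNO3) = 0.02228 × 0.5779 = 0.01288 mol
Let x = n(KCl), y = n(KBr).
Titrant: 1x + 1y = 0.01288;  mass: 74.55x + 119.00y = 1.318
Solving, x = 4.819 × 10^-3 mol, y = 8.057 × 10^-3 mol
mass of KCl = 4.819 × 10^-3 × 74.55 = 0.3592 g
% KCl = 0.3592 / 1.318 × 100 = 27.26 %

27.26 %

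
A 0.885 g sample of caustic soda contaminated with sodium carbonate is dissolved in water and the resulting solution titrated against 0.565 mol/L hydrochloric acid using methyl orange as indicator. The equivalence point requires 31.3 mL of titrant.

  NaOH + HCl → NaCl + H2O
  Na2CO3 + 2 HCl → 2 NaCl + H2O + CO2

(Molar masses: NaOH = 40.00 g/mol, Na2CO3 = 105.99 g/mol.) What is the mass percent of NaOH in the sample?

n(HCl) = 0.0313 × 0.565 = 0.0177 mol
Let x = n(NaOH), y = n(Na2CO3).
Titrant: 1x + 2y = 0.0177;  mass: 40.00x + 105.99y = 0.885
Solving, x = 4.02 × 10^-3 mol, y = 6.83 × 10^-3 mol
mass of NaOH = 4.02 × 10^-3 × 40.00 = 0.161 g
% NaOH = 0.161 / 0.885 × 100 = 18.2 %

18.2 %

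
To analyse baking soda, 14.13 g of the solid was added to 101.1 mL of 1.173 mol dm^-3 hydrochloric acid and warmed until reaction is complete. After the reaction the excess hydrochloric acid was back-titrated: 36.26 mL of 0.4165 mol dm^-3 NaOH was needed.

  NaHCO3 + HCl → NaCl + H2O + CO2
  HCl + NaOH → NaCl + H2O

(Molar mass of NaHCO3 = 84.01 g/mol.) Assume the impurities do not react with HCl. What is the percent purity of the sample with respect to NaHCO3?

61.53 %

n(HCl) added = 0.1011 × 1.173 = 0.1186 mol
n(NaOH) used in back-titration = 0.03626 × 0.4165 = 0.01510 mol
n(HCl) left over = 0.01510 mol (1:1 ratio)
n(HCl) consumed by analyte = 0.1186 − 0.01510 = 0.1035 mol
n(NaHCO3) = 0.1035 mol (1:1 ratio)
mass of NaHCO3 = 0.1035 × 84.01 = 8.694 g
% NaHCO3 = 8.694 / 14.13 × 100 = 61.53 %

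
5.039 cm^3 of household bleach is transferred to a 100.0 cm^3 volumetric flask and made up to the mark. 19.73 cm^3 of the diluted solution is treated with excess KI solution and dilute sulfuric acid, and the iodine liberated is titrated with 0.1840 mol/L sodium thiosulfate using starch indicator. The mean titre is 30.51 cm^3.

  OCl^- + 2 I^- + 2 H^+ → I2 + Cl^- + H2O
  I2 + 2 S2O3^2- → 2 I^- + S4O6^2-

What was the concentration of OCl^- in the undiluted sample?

n(S2O3^2-) = 0.03051 × 0.1840 = 5.614 × 10^-3 mol
n(I2) = n(S2O3^2-)/2 = 2.807 × 10^-3 mol
n(OCl^-) in the aliquot = 2.807 × 10^-3 mol (1:1 ratio)
[OCl^-]_dilute = 2.807 × 10^-3 / 0.01973 = 0.1423 mol/L
[OCl^-]_original = 0.1423 × 100.0/5.039 = 2.823 mol/L

2.823 mol/L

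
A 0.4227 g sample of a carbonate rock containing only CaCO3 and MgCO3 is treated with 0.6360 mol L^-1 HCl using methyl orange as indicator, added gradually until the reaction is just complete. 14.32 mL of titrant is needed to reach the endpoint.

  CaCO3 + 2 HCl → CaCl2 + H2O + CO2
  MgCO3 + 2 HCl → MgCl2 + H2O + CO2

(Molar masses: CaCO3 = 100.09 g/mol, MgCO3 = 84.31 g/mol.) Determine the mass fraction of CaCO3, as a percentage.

58.18 %

n(HCl) = 0.01432 × 0.6360 = 9.108 × 10^-3 mol
Let x = n(CaCO3), y = n(MgCO3).
Titrant: 2x + 2y = 9.108 × 10^-3;  mass: 100.09x + 84.31y = 0.4227
Solving, x = 2.457 × 10^-3 mol, y = 2.097 × 10^-3 mol
mass of CaCO3 = 2.457 × 10^-3 × 100.09 = 0.2459 g
% CaCO3 = 0.2459 / 0.4227 × 100 = 58.18 %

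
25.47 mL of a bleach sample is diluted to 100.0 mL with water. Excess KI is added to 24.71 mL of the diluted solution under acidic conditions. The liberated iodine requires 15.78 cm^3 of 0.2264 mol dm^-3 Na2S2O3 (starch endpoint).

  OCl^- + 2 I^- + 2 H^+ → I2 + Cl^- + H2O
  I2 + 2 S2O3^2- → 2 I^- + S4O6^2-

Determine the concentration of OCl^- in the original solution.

0.2838 mol/L

n(S2O3^2-) = 0.01578 × 0.2264 = 3.573 × 10^-3 mol
n(I2) = n(S2O3^2-)/2 = 1.786 × 10^-3 mol
n(OCl^-) in the aliquot = 1.786 × 10^-3 mol (1:1 ratio)
[OCl^-]_dilute = 1.786 × 10^-3 / 0.02471 = 0.07229 mol/L
[OCl^-]_original = 0.07229 × 100.0/25.47 = 0.2838 mol/L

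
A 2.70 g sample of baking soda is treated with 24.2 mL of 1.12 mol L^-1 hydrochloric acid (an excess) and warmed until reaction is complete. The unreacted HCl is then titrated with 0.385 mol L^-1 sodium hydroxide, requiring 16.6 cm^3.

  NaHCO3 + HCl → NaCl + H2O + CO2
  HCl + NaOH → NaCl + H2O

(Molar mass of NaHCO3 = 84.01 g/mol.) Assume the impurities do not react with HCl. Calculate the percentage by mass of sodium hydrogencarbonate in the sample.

n(HCl) added = 0.0242 × 1.12 = 0.0271 mol
n(NaOH) used in back-titration = 0.0166 × 0.385 = 6.39 × 10^-3 mol
n(HCl) left over = 6.39 × 10^-3 mol (1:1 ratio)
n(HCl) consumed by analyte = 0.0271 − 6.39 × 10^-3 = 0.0207 mol
n(NaHCO3) = 0.0207 mol (1:1 ratio)
mass of NaHCO3 = 0.0207 × 84.01 = 1.74 g
% NaHCO3 = 1.74 / 2.70 × 100 = 64.4 %

64.4 %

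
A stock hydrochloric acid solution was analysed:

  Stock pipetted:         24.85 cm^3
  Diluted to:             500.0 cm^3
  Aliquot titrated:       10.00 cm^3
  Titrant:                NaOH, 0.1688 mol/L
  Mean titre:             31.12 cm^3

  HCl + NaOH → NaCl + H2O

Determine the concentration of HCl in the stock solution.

10.57 mol/L

n(NaOH) = 0.03112 × 0.1688 = 5.253 × 10^-3 mol
n(HCl) in the aliquot = 5.253 × 10^-3 mol (1:1 ratio)
[HCl]_dilute = 5.253 × 10^-3 / 0.01000 = 0.5253 mol/L
Dilution factor = 500.0 / 24.85 = 20.12
[HCl]_stock = 0.5253 × 20.12 = 10.57 mol/L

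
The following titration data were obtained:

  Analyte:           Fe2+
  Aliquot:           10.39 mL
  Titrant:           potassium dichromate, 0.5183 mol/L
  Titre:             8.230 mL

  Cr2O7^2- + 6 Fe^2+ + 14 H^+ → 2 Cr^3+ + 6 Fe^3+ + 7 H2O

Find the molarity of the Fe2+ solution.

2.463 mol/L

n(K2Cr2O7) = 0.008230 L × 0.5183 mol/L = 4.266 × 10^-3 mol
From the 6:1 mole ratio, n(Fe2+) = 6/1 × 4.266 × 10^-3 = 0.02559 mol
[Fe2+] = 0.02559 mol / 0.01039 L = 2.463 mol/L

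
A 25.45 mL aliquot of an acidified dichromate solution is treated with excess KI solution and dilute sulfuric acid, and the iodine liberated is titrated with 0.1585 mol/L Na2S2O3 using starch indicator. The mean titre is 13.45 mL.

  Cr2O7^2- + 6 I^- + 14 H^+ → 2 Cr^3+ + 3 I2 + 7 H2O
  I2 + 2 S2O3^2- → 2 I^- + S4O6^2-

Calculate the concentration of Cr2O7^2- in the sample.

n(S2O3^2-) = 0.01345 × 0.1585 = 2.132 × 10^-3 mol
n(I2) = n(S2O3^2-)/2 = 1.066 × 10^-3 mol
From the 1:3 ratio, n(Cr2O7^2-) in the aliquot = 1/3 × 1.066 × 10^-3 = 3.553 × 10^-4 mol
[Cr2O7^2-] = 3.553 × 10^-4 / 0.02545 = 0.01396 mol/L

0.01396 mol/L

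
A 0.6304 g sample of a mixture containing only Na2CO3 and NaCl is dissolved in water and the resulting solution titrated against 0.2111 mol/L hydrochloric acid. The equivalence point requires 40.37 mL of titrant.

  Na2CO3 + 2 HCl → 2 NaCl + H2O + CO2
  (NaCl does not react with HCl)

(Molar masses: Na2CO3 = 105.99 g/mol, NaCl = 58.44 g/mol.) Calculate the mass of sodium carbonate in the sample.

0.4516 g

n(HCl) = 0.04037 × 0.2111 = 8.522 × 10^-3 mol
Let x = n(Na2CO3), y = n(NaCl).
Titrant: 2x = 8.522 × 10^-3;  mass: 105.99x + 58.44y = 0.6304
Solving, x = 4.261 × 10^-3 mol, y = 3.059 × 10^-3 mol
mass of Na2CO3 = 4.261 × 10^-3 × 105.99 = 0.4516 g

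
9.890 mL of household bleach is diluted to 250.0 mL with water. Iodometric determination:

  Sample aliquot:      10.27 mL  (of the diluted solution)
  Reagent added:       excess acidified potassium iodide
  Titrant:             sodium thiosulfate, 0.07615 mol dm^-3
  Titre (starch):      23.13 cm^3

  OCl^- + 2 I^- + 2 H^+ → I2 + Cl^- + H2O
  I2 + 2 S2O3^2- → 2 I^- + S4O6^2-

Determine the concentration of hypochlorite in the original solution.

n(S2O3^2-) = 0.02313 × 0.07615 = 1.761 × 10^-3 mol
n(I2) = n(S2O3^2-)/2 = 8.807 × 10^-4 mol
n(OCl^-) in the aliquot = 8.807 × 10^-4 mol (1:1 ratio)
[OCl^-]_dilute = 8.807 × 10^-4 / 0.01027 = 0.08575 mol/L
[OCl^-]_original = 0.08575 × 250.0/9.890 = 2.168 mol/L

2.168 mol/L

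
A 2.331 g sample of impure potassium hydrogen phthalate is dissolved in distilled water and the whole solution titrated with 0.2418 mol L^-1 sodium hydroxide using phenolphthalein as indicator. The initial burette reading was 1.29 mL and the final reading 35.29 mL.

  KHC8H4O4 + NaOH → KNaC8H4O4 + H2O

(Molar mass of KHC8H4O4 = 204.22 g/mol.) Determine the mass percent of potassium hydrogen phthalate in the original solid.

n(NaOH) = 0.03400 L × 0.2418 mol/L = 8.221 × 10^-3 mol
n(KHC8H4O4) = 8.221 × 10^-3 mol (1:1 ratio)
mass of KHC8H4O4 = 8.221 × 10^-3 × 204.22 g/mol = 1.679 g
% KHC8H4O4 = 1.679 / 2.331 × 100 = 72.03 %

72.03 %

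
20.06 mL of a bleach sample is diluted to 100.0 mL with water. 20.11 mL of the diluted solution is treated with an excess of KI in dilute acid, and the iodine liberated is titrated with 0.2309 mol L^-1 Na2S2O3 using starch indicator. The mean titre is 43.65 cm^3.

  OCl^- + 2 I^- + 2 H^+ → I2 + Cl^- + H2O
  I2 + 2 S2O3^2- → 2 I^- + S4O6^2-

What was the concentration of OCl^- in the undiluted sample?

n(S2O3^2-) = 0.04365 × 0.2309 = 0.01008 mol
n(I2) = n(S2O3^2-)/2 = 5.039 × 10^-3 mol
n(OCl^-) in the aliquot = 5.039 × 10^-3 mol (1:1 ratio)
[OCl^-]_dilute = 5.039 × 10^-3 / 0.02011 = 0.2506 mol/L
[OCl^-]_original = 0.2506 × 100.0/20.06 = 1.249 mol/L

1.249 mol/L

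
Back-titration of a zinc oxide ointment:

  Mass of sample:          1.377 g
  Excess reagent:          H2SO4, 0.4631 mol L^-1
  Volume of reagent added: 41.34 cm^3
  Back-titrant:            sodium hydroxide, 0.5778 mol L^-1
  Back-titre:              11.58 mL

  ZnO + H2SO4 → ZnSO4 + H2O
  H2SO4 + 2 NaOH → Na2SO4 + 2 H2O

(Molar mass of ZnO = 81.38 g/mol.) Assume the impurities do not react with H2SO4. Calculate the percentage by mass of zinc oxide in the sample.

93.37 %

n(H2SO4) added = 0.04134 × 0.4631 = 0.01914 mol
n(NaOH) used in back-titration = 0.01158 × 0.5778 = 6.691 × 10^-3 mol
From the 1:2 ratio, n(H2SO4) left over = 1/2 × 6.691 × 10^-3 = 3.345 × 10^-3 mol
n(H2SO4) consumed by analyte = 0.01914 − 3.345 × 10^-3 = 0.01580 mol
n(ZnO) = 0.01580 mol (1:1 ratio)
mass of ZnO = 0.01580 × 81.38 = 1.286 g
% ZnO = 1.286 / 1.377 × 100 = 93.37 %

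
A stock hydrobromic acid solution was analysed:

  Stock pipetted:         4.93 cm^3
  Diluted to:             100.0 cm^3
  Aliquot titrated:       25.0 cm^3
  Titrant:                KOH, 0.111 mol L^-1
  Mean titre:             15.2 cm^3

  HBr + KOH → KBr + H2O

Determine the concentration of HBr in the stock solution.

n(KOH) = 0.0152 × 0.111 = 1.69 × 10^-3 mol
n(HBr) in the aliquot = 1.69 × 10^-3 mol (1:1 ratio)
[HBr]_dilute = 1.69 × 10^-3 / 0.0250 = 0.0675 mol/L
Dilution factor = 100.0 / 4.93 = 20.28
[HBr]_stock = 0.0675 × 20.28 = 1.37 mol/L

1.37 mol/L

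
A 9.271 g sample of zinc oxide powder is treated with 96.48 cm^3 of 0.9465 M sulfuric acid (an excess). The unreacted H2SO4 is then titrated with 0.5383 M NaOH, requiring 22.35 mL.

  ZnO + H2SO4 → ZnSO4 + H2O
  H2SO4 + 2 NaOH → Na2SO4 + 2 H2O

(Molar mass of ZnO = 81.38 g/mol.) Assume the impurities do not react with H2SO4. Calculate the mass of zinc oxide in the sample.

n(H2SO4) added = 0.09648 × 0.9465 = 0.09132 mol
n(NaOH) used in back-titration = 0.02235 × 0.5383 = 0.01203 mol
From the 1:2 ratio, n(H2SO4) left over = 1/2 × 0.01203 = 6.016 × 10^-3 mol
n(H2SO4) consumed by analyte = 0.09132 − 6.016 × 10^-3 = 0.08530 mol
n(ZnO) = 0.08530 mol (1:1 ratio)
mass of ZnO = 0.08530 × 81.38 = 6.942 g

6.942 g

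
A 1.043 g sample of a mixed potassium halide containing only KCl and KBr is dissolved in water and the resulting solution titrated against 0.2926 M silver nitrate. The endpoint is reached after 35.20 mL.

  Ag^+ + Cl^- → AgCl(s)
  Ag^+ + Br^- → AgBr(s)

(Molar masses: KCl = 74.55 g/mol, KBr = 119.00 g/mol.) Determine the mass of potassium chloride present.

n(AgNO3) = 0.03520 × 0.2926 = 0.01030 mol
Let x = n(KCl), y = n(KBr).
Titrant: 1x + 1y = 0.01030;  mass: 74.55x + 119.00y = 1.043
Solving, x = 4.109 × 10^-3 mol, y = 6.191 × 10^-3 mol
mass of KCl = 4.109 × 10^-3 × 74.55 = 0.3063 g

0.3063 g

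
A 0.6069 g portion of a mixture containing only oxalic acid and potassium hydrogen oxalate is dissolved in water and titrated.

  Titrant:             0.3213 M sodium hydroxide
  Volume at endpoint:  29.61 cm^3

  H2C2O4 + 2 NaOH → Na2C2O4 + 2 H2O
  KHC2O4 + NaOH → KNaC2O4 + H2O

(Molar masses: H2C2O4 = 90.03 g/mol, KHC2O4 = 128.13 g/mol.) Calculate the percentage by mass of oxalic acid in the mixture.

n(NaOH) = 0.02961 × 0.3213 = 9.514 × 10^-3 mol
Let x = n(H2C2O4), y = n(KHC2O4).
Titrant: 2x + 1y = 9.514 × 10^-3;  mass: 90.03x + 128.13y = 0.6069
Solving, x = 3.682 × 10^-3 mol, y = 2.149 × 10^-3 mol
mass of H2C2O4 = 3.682 × 10^-3 × 90.03 = 0.3315 g
% H2C2O4 = 0.3315 / 0.6069 × 100 = 54.62 %

54.62 %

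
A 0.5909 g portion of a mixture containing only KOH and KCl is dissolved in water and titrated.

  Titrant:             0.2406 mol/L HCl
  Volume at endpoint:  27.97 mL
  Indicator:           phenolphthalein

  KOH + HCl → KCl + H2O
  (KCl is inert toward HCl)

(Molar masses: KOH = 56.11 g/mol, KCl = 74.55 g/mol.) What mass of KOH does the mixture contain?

n(HCl) = 0.02797 × 0.2406 = 6.730 × 10^-3 mol
Let x = n(KOH), y = n(KCl).
Titrant: 1x = 6.730 × 10^-3;  mass: 56.11x + 74.55y = 0.5909
Solving, x = 6.730 × 10^-3 mol, y = 2.861 × 10^-3 mol
mass of KOH = 6.730 × 10^-3 × 56.11 = 0.3776 g

0.3776 g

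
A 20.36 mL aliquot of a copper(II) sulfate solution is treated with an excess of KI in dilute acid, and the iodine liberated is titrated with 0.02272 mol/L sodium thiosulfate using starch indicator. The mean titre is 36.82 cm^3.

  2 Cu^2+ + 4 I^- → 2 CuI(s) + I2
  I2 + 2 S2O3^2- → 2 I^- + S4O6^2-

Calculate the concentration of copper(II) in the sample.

n(S2O3^2-) = 0.03682 × 0.02272 = 8.366 × 10^-4 mol
n(I2) = n(S2O3^2-)/2 = 4.183 × 10^-4 mol
From the 2:1 ratio, n(Cu2+) in the aliquot = 2/1 × 4.183 × 10^-4 = 8.366 × 10^-4 mol
[Cu2+] = 8.366 × 10^-4 / 0.02036 = 0.04109 mol/L

0.04109 mol/L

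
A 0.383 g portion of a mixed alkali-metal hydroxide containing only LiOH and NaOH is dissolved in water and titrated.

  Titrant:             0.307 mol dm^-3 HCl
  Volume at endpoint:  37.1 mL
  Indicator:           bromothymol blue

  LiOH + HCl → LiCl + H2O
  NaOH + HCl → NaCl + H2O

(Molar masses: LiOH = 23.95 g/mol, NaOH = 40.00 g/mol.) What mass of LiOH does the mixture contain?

n(HCl) = 0.0371 × 0.307 = 0.0114 mol
Let x = n(LiOH), y = n(NaOH).
Titrant: 1x + 1y = 0.0114;  mass: 23.95x + 40.00y = 0.383
Solving, x = 4.52 × 10^-3 mol, y = 6.87 × 10^-3 mol
mass of LiOH = 4.52 × 10^-3 × 23.95 = 0.108 g

0.108 g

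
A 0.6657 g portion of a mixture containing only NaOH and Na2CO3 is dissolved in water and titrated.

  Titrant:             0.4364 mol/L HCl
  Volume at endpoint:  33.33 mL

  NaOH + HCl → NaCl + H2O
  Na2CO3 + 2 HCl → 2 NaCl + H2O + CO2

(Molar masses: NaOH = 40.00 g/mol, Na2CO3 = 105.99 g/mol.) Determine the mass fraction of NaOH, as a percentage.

48.61 %

n(HCl) = 0.03333 × 0.4364 = 0.01455 mol
Let x = n(NaOH), y = n(Na2CO3).
Titrant: 1x + 2y = 0.01455;  mass: 40.00x + 105.99y = 0.6657
Solving, x = 8.090 × 10^-3 mol, y = 3.228 × 10^-3 mol
mass of NaOH = 8.090 × 10^-3 × 40.00 = 0.3236 g
% NaOH = 0.3236 / 0.6657 × 100 = 48.61 %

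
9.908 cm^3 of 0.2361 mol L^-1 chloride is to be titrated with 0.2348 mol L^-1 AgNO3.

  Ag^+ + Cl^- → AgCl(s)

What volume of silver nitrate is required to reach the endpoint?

9.963 mL

n(Cl-) = 0.009908 L × 0.2361 mol/L = 2.339 × 10^-3 mol
n(AgNO3) = 2.339 × 10^-3 mol (1:1 stoichiometry)
V(AgNO3) = 2.339 × 10^-3 mol / 0.2348 mol/L = 0.009963 L = 9.963 mL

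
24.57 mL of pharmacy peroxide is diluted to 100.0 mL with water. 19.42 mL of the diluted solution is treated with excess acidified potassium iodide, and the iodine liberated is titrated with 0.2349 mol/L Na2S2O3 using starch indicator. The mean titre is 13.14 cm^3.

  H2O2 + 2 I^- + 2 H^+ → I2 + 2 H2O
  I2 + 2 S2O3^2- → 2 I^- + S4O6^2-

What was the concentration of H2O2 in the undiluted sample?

n(S2O3^2-) = 0.01314 × 0.2349 = 3.087 × 10^-3 mol
n(I2) = n(S2O3^2-)/2 = 1.543 × 10^-3 mol
n(H2O2) in the aliquot = 1.543 × 10^-3 mol (1:1 ratio)
[H2O2]_dilute = 1.543 × 10^-3 / 0.01942 = 0.07947 mol/L
[H2O2]_original = 0.07947 × 100.0/24.57 = 0.3234 mol/L

0.3234 mol/L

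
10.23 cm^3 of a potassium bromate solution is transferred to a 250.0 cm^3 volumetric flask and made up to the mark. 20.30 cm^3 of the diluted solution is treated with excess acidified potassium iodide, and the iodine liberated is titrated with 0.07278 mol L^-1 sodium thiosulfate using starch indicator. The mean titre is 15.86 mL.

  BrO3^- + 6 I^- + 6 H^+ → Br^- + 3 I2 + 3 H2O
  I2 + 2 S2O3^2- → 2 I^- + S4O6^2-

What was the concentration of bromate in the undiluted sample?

n(S2O3^2-) = 0.01586 × 0.07278 = 1.154 × 10^-3 mol
n(I2) = n(S2O3^2-)/2 = 5.771 × 10^-4 mol
From the 1:3 ratio, n(BrO3^-) in the aliquot = 1/3 × 5.771 × 10^-4 = 1.924 × 10^-4 mol
[BrO3^-]_dilute = 1.924 × 10^-4 / 0.02030 = 0.009477 mol/L
[BrO3^-]_original = 0.009477 × 250.0/10.23 = 0.2316 mol/L

0.2316 mol/L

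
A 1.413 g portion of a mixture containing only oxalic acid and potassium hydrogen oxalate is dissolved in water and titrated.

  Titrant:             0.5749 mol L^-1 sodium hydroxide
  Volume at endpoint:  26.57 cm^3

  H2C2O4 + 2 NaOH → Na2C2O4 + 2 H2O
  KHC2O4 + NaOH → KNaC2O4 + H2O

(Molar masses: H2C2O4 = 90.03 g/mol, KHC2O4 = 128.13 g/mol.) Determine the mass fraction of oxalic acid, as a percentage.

20.86 %

n(NaOH) = 0.02657 × 0.5749 = 0.01528 mol
Let x = n(H2C2O4), y = n(KHC2O4).
Titrant: 2x + 1y = 0.01528;  mass: 90.03x + 128.13y = 1.413
Solving, x = 3.274 × 10^-3 mol, y = 8.728 × 10^-3 mol
mass of H2C2O4 = 3.274 × 10^-3 × 90.03 = 0.2947 g
% H2C2O4 = 0.2947 / 1.413 × 100 = 20.86 %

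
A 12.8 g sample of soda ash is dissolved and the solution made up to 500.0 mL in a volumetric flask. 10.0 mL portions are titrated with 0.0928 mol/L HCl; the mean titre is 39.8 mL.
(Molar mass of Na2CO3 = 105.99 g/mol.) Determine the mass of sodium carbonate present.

9.79 g

Na2CO3 + 2 HCl → 2 NaCl + H2O + CO2
n(HCl) per titration = 0.0398 × 0.0928 = 3.69 × 10^-3 mol
From the 1:2 ratio, n(Na2CO3) in each aliquot = 1/2 × 3.69 × 10^-3 = 1.85 × 10^-3 mol
n(Na2CO3) in the whole flask = 1.85 × 10^-3 × 500.0/10.0 = 0.0923 mol
mass of Na2CO3 = 0.0923 × 105.99 = 9.79 g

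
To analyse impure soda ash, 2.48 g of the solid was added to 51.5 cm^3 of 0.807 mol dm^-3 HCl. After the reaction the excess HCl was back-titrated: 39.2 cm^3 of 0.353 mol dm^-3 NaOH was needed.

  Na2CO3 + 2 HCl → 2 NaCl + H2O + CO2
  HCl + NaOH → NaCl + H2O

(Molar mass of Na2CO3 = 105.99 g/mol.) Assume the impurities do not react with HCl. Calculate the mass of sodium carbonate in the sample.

1.47 g

n(HCl) added = 0.0515 × 0.807 = 0.0416 mol
n(NaOH) used in back-titration = 0.0392 × 0.353 = 0.0138 mol
n(HCl) left over = 0.0138 mol (1:1 ratio)
n(HCl) consumed by analyte = 0.0416 − 0.0138 = 0.0277 mol
From the 1:2 ratio, n(Na2CO3) = 1/2 × 0.0277 = 0.0139 mol
mass of Na2CO3 = 0.0139 × 105.99 = 1.47 g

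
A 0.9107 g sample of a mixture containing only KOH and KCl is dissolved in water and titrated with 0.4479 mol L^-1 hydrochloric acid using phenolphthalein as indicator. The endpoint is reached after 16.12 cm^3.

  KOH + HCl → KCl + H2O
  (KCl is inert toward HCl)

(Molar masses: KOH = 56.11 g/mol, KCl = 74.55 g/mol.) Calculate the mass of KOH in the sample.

0.4051 g

n(HCl) = 0.01612 × 0.4479 = 7.220 × 10^-3 mol
Let x = n(KOH), y = n(KCl).
Titrant: 1x = 7.220 × 10^-3;  mass: 56.11x + 74.55y = 0.9107
Solving, x = 7.220 × 10^-3 mol, y = 6.782 × 10^-3 mol
mass of KOH = 7.220 × 10^-3 × 56.11 = 0.4051 g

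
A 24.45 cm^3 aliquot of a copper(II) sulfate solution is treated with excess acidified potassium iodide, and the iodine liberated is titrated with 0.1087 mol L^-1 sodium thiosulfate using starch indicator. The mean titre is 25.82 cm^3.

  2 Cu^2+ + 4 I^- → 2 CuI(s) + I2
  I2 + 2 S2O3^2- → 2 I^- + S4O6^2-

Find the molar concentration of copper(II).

n(S2O3^2-) = 0.02582 × 0.1087 = 2.807 × 10^-3 mol
n(I2) = n(S2O3^2-)/2 = 1.403 × 10^-3 mol
From the 2:1 ratio, n(Cu2+) in the aliquot = 2/1 × 1.403 × 10^-3 = 2.807 × 10^-3 mol
[Cu2+] = 2.807 × 10^-3 / 0.02445 = 0.1148 mol/L

0.1148 mol/L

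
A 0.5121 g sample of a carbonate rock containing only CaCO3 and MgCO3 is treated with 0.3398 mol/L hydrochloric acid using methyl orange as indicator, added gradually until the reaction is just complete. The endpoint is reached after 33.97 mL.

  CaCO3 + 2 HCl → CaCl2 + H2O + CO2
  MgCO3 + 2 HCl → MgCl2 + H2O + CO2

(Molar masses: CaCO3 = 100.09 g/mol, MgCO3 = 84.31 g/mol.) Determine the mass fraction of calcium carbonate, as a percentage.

31.59 %

n(HCl) = 0.03397 × 0.3398 = 0.01154 mol
Let x = n(CaCO3), y = n(MgCO3).
Titrant: 2x + 2y = 0.01154;  mass: 100.09x + 84.31y = 0.5121
Solving, x = 1.616 × 10^-3 mol, y = 4.155 × 10^-3 mol
mass of CaCO3 = 1.616 × 10^-3 × 100.09 = 0.1618 g
% CaCO3 = 0.1618 / 0.5121 × 100 = 31.59 %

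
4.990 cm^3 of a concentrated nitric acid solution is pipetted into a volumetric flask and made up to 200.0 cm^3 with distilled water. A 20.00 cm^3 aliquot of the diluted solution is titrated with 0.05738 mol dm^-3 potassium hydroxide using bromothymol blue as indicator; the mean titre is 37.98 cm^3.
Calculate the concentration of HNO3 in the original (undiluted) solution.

4.367 mol/L

HNO3 + KOH → KNO3 + H2O
n(KOH) = 0.03798 × 0.05738 = 2.179 × 10^-3 mol
n(HNO3) in the aliquot = 2.179 × 10^-3 mol (1:1 ratio)
[HNO3]_dilute = 2.179 × 10^-3 / 0.02000 = 0.1090 mol/L
Dilution factor = 200.0 / 4.990 = 40.08
[HNO3]_stock = 0.1090 × 40.08 = 4.367 mol/L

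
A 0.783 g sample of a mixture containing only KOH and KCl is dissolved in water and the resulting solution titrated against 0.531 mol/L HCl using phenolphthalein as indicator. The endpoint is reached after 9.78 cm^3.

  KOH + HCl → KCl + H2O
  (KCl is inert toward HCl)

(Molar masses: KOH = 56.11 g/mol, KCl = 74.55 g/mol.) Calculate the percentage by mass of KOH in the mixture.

n(HCl) = 0.00978 × 0.531 = 5.19 × 10^-3 mol
Let x = n(KOH), y = n(KCl).
Titrant: 1x = 5.19 × 10^-3;  mass: 56.11x + 74.55y = 0.783
Solving, x = 5.19 × 10^-3 mol, y = 6.59 × 10^-3 mol
mass of KOH = 5.19 × 10^-3 × 56.11 = 0.291 g
% KOH = 0.291 / 0.783 × 100 = 37.2 %

37.2 %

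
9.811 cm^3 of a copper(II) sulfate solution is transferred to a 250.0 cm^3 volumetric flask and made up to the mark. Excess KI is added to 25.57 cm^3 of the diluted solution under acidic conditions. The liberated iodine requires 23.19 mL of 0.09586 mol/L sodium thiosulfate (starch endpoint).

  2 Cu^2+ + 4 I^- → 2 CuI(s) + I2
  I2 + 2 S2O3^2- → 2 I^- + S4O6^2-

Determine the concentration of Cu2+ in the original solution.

2.215 mol/L

n(S2O3^2-) = 0.02319 × 0.09586 = 2.223 × 10^-3 mol
n(I2) = n(S2O3^2-)/2 = 1.111 × 10^-3 mol
From the 2:1 ratio, n(Cu2+) in the aliquot = 2/1 × 1.111 × 10^-3 = 2.223 × 10^-3 mol
[Cu2+]_dilute = 2.223 × 10^-3 / 0.02557 = 0.08694 mol/L
[Cu2+]_original = 0.08694 × 250.0/9.811 = 2.215 mol/L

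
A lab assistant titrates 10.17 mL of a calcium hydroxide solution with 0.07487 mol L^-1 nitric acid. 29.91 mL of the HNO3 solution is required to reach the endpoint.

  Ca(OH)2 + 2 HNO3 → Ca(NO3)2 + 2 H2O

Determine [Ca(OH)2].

0.1101 mol/L

n(HNO3) = 0.02991 L × 0.07487 mol/L = 2.239 × 10^-3 mol
From the 1:2 mole ratio, n(Ca(OH)2) = 1/2 × 2.239 × 10^-3 = 1.120 × 10^-3 mol
[Ca(OH)2] = 1.120 × 10^-3 mol / 0.01017 L = 0.1101 mol/L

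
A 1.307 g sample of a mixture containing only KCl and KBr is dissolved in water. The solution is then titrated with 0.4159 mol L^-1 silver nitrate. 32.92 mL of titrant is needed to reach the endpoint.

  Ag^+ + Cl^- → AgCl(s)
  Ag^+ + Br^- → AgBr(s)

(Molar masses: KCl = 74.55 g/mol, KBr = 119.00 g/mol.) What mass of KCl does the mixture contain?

n(AgNO3) = 0.03292 × 0.4159 = 0.01369 mol
Let x = n(KCl), y = n(KBr).
Titrant: 1x + 1y = 0.01369;  mass: 74.55x + 119.00y = 1.307
Solving, x = 7.250 × 10^-3 mol, y = 6.441 × 10^-3 mol
mass of KCl = 7.250 × 10^-3 × 74.55 = 0.5405 g

0.5405 g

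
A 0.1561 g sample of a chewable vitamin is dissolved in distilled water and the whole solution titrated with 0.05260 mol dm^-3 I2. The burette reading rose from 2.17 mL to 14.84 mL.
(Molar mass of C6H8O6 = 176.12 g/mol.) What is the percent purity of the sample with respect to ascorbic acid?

75.19 %

C6H8O6 + I2 → C6H6O6 + 2 HI
n(I2) = 0.01267 L × 0.05260 mol/L = 6.664 × 10^-4 mol
n(C6H8O6) = 6.664 × 10^-4 mol (1:1 ratio)
mass of C6H8O6 = 6.664 × 10^-4 × 176.12 g/mol = 0.1174 g
% C6H8O6 = 0.1174 / 0.1561 × 100 = 75.19 %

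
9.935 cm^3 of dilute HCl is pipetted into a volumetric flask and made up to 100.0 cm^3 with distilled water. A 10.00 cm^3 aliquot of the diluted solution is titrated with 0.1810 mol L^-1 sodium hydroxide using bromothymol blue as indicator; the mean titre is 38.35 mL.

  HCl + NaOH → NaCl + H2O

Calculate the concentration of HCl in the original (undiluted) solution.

6.987 mol/L

n(NaOH) = 0.03835 × 0.1810 = 6.941 × 10^-3 mol
n(HCl) in the aliquot = 6.941 × 10^-3 mol (1:1 ratio)
[HCl]_dilute = 6.941 × 10^-3 / 0.01000 = 0.6941 mol/L
Dilution factor = 100.0 / 9.935 = 10.07
[HCl]_stock = 0.6941 × 10.07 = 6.987 mol/L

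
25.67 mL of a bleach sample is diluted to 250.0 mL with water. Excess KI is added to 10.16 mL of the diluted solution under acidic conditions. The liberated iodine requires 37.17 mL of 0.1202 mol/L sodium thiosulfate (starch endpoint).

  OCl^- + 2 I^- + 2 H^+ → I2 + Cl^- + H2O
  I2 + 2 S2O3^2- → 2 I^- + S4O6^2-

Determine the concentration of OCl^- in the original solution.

n(S2O3^2-) = 0.03717 × 0.1202 = 4.468 × 10^-3 mol
n(I2) = n(S2O3^2-)/2 = 2.234 × 10^-3 mol
n(OCl^-) in the aliquot = 2.234 × 10^-3 mol (1:1 ratio)
[OCl^-]_dilute = 2.234 × 10^-3 / 0.01016 = 0.2199 mol/L
[OCl^-]_original = 0.2199 × 250.0/25.67 = 2.141 mol/L

2.141 mol/L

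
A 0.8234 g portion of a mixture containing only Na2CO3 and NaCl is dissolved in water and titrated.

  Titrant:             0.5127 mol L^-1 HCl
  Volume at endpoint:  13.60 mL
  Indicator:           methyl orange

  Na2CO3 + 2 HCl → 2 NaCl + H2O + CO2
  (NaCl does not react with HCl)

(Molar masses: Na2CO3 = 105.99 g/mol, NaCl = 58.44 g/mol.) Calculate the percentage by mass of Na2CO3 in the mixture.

44.88 %

n(HCl) = 0.01360 × 0.5127 = 6.973 × 10^-3 mol
Let x = n(Na2CO3), y = n(NaCl).
Titrant: 2x = 6.973 × 10^-3;  mass: 105.99x + 58.44y = 0.8234
Solving, x = 3.486 × 10^-3 mol, y = 7.767 × 10^-3 mol
mass of Na2CO3 = 3.486 × 10^-3 × 105.99 = 0.3695 g
% Na2CO3 = 0.3695 / 0.8234 × 100 = 44.88 %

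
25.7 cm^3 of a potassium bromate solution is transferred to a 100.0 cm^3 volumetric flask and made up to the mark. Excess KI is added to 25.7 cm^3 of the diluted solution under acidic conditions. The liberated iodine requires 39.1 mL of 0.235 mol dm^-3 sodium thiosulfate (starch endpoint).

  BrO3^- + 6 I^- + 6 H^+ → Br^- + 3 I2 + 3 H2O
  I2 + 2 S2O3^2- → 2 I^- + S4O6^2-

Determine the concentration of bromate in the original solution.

0.232 mol/L

n(S2O3^2-) = 0.0391 × 0.235 = 9.19 × 10^-3 mol
n(I2) = n(S2O3^2-)/2 = 4.59 × 10^-3 mol
From the 1:3 ratio, n(BrO3^-) in the aliquot = 1/3 × 4.59 × 10^-3 = 1.53 × 10^-3 mol
[BrO3^-]_dilute = 1.53 × 10^-3 / 0.0257 = 0.0596 mol/L
[BrO3^-]_original = 0.0596 × 100.0/25.7 = 0.232 mol/L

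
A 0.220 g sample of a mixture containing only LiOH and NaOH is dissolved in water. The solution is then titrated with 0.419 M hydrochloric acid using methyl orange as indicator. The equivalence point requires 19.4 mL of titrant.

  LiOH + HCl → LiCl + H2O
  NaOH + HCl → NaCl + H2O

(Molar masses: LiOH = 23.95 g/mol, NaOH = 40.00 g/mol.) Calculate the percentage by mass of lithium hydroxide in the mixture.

n(HCl) = 0.0194 × 0.419 = 8.13 × 10^-3 mol
Let x = n(LiOH), y = n(NaOH).
Titrant: 1x + 1y = 8.13 × 10^-3;  mass: 23.95x + 40.00y = 0.220
Solving, x = 6.55 × 10^-3 mol, y = 1.58 × 10^-3 mol
mass of LiOH = 6.55 × 10^-3 × 23.95 = 0.157 g
% LiOH = 0.157 / 0.220 × 100 = 71.3 %

71.3 %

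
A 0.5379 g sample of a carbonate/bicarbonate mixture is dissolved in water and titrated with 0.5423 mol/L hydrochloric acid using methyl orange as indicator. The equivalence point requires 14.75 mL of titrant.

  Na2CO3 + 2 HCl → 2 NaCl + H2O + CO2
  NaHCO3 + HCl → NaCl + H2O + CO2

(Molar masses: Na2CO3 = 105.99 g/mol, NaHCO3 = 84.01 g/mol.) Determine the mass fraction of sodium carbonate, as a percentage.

42.59 %

n(HCl) = 0.01475 × 0.5423 = 7.999 × 10^-3 mol
Let x = n(Na2CO3), y = n(NaHCO3).
Titrant: 2x + 1y = 7.999 × 10^-3;  mass: 105.99x + 84.01y = 0.5379
Solving, x = 2.162 × 10^-3 mol, y = 3.676 × 10^-3 mol
mass of Na2CO3 = 2.162 × 10^-3 × 105.99 = 0.2291 g
% Na2CO3 = 0.2291 / 0.5379 × 100 = 42.59 %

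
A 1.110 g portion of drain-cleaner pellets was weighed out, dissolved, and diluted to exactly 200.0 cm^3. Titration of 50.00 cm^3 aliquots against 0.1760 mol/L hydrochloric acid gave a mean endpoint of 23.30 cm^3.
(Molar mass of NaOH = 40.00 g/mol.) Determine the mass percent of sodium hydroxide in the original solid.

NaOH + HCl → NaCl + H2O
n(HCl) per titration = 0.02330 × 0.1760 = 4.101 × 10^-3 mol
n(NaOH) in each aliquot = 4.101 × 10^-3 mol (1:1 ratio)
n(NaOH) in the whole flask = 4.101 × 10^-3 × 200.0/50.00 = 0.01640 mol
mass of NaOH = 0.01640 × 40.00 = 0.6561 g
% NaOH = 0.6561 / 1.110 × 100 = 59.11 %

59.11 %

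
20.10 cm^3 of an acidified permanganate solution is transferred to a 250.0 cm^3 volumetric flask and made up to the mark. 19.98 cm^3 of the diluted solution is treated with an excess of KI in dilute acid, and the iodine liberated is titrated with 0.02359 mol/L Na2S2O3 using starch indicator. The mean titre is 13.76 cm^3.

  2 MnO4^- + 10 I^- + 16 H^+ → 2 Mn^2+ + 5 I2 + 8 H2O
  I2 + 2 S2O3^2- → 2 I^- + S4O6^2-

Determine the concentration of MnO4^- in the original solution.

n(S2O3^2-) = 0.01376 × 0.02359 = 3.246 × 10^-4 mol
n(I2) = n(S2O3^2-)/2 = 1.623 × 10^-4 mol
From the 2:5 ratio, n(MnO4^-) in the aliquot = 2/5 × 1.623 × 10^-4 = 6.492 × 10^-5 mol
[MnO4^-]_dilute = 6.492 × 10^-5 / 0.01998 = 0.003249 mol/L
[MnO4^-]_original = 0.003249 × 250.0/20.10 = 0.04041 mol/L

0.04041 mol/L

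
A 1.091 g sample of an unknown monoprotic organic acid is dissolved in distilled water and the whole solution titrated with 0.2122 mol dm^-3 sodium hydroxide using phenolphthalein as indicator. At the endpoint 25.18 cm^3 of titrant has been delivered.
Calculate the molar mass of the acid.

204.2 g/mol

n(NaOH) = 0.02518 L × 0.2122 mol/L = 5.343 × 10^-3 mol
n(HA) = 5.343 × 10^-3 mol (1:1 ratio)
M = m / n = 1.091 g / 5.343 × 10^-3 mol = 204.2 g/mol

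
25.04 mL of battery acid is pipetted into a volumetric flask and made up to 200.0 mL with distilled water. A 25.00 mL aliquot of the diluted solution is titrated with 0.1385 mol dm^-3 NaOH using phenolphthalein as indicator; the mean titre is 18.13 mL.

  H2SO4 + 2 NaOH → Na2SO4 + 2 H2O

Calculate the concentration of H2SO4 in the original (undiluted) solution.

n(NaOH) = 0.01813 × 0.1385 = 2.511 × 10^-3 mol
From the 1:2 ratio, n(H2SO4) in the aliquot = 1/2 × 2.511 × 10^-3 = 1.256 × 10^-3 mol
[H2SO4]_dilute = 1.256 × 10^-3 / 0.02500 = 0.05022 mol/L
Dilution factor = 200.0 / 25.04 = 7.987
[H2SO4]_stock = 0.05022 × 7.987 = 0.4011 mol/L

0.4011 mol/L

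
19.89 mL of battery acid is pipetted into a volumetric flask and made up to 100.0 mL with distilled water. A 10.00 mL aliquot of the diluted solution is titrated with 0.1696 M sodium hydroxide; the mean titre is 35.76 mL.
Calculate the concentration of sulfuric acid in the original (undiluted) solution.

1.525 M

H2SO4 + 2 NaOH → Na2SO4 + 2 H2O
n(NaOH) = 0.03576 × 0.1696 = 6.065 × 10^-3 mol
From the 1:2 ratio, n(H2SO4) in the aliquot = 1/2 × 6.065 × 10^-3 = 3.032 × 10^-3 mol
[H2SO4]_dilute = 3.032 × 10^-3 / 0.01000 = 0.3032 mol/L
Dilution factor = 100.0 / 19.89 = 5.028
[H2SO4]_stock = 0.3032 × 5.028 = 1.525 mol/L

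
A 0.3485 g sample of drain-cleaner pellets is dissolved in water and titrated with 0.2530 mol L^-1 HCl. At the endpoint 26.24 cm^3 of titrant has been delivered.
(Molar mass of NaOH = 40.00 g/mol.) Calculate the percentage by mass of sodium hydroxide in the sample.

NaOH + HCl → NaCl + H2O
n(HCl) = 0.02624 L × 0.2530 mol/L = 6.639 × 10^-3 mol
n(NaOH) = 6.639 × 10^-3 mol (1:1 ratio)
mass of NaOH = 6.639 × 10^-3 × 40.00 g/mol = 0.2655 g
% NaOH = 0.2655 / 0.3485 × 100 = 76.20 %

76.20 %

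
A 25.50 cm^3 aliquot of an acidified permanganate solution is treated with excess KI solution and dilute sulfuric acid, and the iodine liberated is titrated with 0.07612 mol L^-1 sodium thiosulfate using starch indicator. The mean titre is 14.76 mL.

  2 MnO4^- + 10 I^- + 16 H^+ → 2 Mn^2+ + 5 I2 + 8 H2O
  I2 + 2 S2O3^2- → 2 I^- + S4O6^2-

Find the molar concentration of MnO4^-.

0.008812 mol/L

n(S2O3^2-) = 0.01476 × 0.07612 = 1.124 × 10^-3 mol
n(I2) = n(S2O3^2-)/2 = 5.618 × 10^-4 mol
From the 2:5 ratio, n(MnO4^-) in the aliquot = 2/5 × 5.618 × 10^-4 = 2.247 × 10^-4 mol
[MnO4^-] = 2.247 × 10^-4 / 0.02550 = 0.008812 mol/L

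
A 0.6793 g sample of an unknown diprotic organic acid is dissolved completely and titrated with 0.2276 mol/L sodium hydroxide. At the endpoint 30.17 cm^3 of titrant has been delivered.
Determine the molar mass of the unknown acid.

n(NaOH) = 0.03017 L × 0.2276 mol/L = 6.867 × 10^-3 mol
From the 1:2 ratio, n(H2A) = 1/2 × 6.867 × 10^-3 = 3.433 × 10^-3 mol
M = m / n = 0.6793 g / 3.433 × 10^-3 mol = 197.9 g/mol

197.9 g/mol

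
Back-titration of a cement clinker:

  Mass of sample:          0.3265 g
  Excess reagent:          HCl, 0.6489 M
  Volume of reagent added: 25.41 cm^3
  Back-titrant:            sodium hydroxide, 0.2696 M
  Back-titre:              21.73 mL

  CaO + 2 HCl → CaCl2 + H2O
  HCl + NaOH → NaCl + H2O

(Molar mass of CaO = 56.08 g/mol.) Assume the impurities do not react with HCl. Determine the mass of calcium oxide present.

n(HCl) added = 0.02541 × 0.6489 = 0.01649 mol
n(NaOH) used in back-titration = 0.02173 × 0.2696 = 5.858 × 10^-3 mol
n(HCl) left over = 5.858 × 10^-3 mol (1:1 ratio)
n(HCl) consumed by analyte = 0.01649 − 5.858 × 10^-3 = 0.01063 mol
From the 1:2 ratio, n(CaO) = 1/2 × 0.01063 = 5.315 × 10^-3 mol
mass of CaO = 5.315 × 10^-3 × 56.08 = 0.2981 g

0.2981 g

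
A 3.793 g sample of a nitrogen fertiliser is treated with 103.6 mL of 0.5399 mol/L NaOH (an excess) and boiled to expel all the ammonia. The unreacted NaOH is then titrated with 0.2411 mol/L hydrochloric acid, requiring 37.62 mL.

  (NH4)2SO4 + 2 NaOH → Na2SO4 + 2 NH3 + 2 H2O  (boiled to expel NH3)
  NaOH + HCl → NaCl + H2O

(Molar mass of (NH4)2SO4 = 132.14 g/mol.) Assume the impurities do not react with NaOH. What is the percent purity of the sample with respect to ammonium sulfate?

n(NaOH) added = 0.1036 × 0.5399 = 0.05593 mol
n(HCl) used in back-titration = 0.03762 × 0.2411 = 9.070 × 10^-3 mol
n(NaOH) left over = 9.070 × 10^-3 mol (1:1 ratio)
n(NaOH) consumed by analyte = 0.05593 − 9.070 × 10^-3 = 0.04686 mol
From the 1:2 ratio, n((NH4)2SO4) = 1/2 × 0.04686 = 0.02343 mol
mass of (NH4)2SO4 = 0.02343 × 132.14 = 3.096 g
% (NH4)2SO4 = 3.096 / 3.793 × 100 = 81.63 %

81.63 %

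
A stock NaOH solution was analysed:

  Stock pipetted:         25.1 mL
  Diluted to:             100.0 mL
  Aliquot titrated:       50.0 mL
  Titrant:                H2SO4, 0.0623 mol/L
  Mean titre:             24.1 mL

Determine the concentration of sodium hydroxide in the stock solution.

2 NaOH + H2SO4 → Na2SO4 + 2 H2O
n(H2SO4) = 0.0241 × 0.0623 = 1.50 × 10^-3 mol
From the 2:1 ratio, n(NaOH) in the aliquot = 2/1 × 1.50 × 10^-3 = 3.00 × 10^-3 mol
[NaOH]_dilute = 3.00 × 10^-3 / 0.0500 = 0.0601 mol/L
Dilution factor = 100.0 / 25.1 = 3.984
[NaOH]_stock = 0.0601 × 3.984 = 0.239 mol/L

0.239 mol/L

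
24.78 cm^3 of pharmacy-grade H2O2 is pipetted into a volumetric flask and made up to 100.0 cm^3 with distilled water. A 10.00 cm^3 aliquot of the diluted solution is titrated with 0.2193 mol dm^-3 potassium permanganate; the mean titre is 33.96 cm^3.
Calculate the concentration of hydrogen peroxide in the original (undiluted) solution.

7.514 mol/L

2 MnO4^- + 5 H2O2 + 6 H^+ → 2 Mn^2+ + 5 O2 + 8 H2O
n(KMnO4) = 0.03396 × 0.2193 = 7.447 × 10^-3 mol
From the 5:2 ratio, n(H2O2) in the aliquot = 5/2 × 7.447 × 10^-3 = 0.01862 mol
[H2O2]_dilute = 0.01862 / 0.01000 = 1.862 mol/L
Dilution factor = 100.0 / 24.78 = 4.036
[H2O2]_stock = 1.862 × 4.036 = 7.514 mol/L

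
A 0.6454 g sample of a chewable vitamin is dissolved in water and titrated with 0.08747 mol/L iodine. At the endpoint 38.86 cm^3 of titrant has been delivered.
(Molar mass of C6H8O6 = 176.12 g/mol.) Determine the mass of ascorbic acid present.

C6H8O6 + I2 → C6H6O6 + 2 HI
n(I2) = 0.03886 L × 0.08747 mol/L = 3.399 × 10^-3 mol
n(C6H8O6) = 3.399 × 10^-3 mol (1:1 ratio)
mass of C6H8O6 = 3.399 × 10^-3 × 176.12 g/mol = 0.5986 g

0.5986 g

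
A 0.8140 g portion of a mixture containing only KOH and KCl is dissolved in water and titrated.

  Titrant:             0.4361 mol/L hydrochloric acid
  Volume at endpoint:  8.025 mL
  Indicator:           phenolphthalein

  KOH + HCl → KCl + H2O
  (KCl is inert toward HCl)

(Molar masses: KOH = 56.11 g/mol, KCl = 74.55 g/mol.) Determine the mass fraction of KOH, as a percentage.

24.12 %

n(HCl) = 0.008025 × 0.4361 = 3.500 × 10^-3 mol
Let x = n(KOH), y = n(KCl).
Titrant: 1x = 3.500 × 10^-3;  mass: 56.11x + 74.55y = 0.8140
Solving, x = 3.500 × 10^-3 mol, y = 8.285 × 10^-3 mol
mass of KOH = 3.500 × 10^-3 × 56.11 = 0.1964 g
% KOH = 0.1964 / 0.8140 × 100 = 24.12 %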